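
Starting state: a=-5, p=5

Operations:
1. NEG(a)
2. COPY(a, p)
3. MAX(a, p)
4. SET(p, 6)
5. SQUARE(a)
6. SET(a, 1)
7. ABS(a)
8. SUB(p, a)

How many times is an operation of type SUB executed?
1

Counting SUB operations:
Step 8: SUB(p, a) ← SUB
Total: 1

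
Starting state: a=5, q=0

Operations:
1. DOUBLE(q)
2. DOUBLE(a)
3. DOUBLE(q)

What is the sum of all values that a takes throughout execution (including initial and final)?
30

Values of a at each step:
Initial: a = 5
After step 1: a = 5
After step 2: a = 10
After step 3: a = 10
Sum = 5 + 5 + 10 + 10 = 30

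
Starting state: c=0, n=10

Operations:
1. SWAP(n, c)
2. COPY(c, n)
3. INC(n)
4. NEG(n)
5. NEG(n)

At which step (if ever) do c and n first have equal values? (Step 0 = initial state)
Step 2

c and n first become equal after step 2.

Comparing values at each step:
Initial: c=0, n=10
After step 1: c=10, n=0
After step 2: c=0, n=0 ← equal!
After step 3: c=0, n=1
After step 4: c=0, n=-1
After step 5: c=0, n=1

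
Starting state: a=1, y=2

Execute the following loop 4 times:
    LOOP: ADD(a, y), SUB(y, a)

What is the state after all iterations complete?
a=-3, y=1

Iteration trace:
Start: a=1, y=2
After iteration 1: a=3, y=-1
After iteration 2: a=2, y=-3
After iteration 3: a=-1, y=-2
After iteration 4: a=-3, y=1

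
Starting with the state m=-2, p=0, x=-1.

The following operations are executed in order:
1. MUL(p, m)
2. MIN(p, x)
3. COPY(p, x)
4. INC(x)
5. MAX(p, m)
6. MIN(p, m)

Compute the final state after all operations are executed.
{m: -2, p: -2, x: 0}

Step-by-step execution:
Initial: m=-2, p=0, x=-1
After step 1 (MUL(p, m)): m=-2, p=0, x=-1
After step 2 (MIN(p, x)): m=-2, p=-1, x=-1
After step 3 (COPY(p, x)): m=-2, p=-1, x=-1
After step 4 (INC(x)): m=-2, p=-1, x=0
After step 5 (MAX(p, m)): m=-2, p=-1, x=0
After step 6 (MIN(p, m)): m=-2, p=-2, x=0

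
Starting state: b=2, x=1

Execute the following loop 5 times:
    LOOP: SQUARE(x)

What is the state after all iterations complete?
b=2, x=1

Iteration trace:
Start: b=2, x=1
After iteration 1: b=2, x=1
After iteration 2: b=2, x=1
After iteration 3: b=2, x=1
After iteration 4: b=2, x=1
After iteration 5: b=2, x=1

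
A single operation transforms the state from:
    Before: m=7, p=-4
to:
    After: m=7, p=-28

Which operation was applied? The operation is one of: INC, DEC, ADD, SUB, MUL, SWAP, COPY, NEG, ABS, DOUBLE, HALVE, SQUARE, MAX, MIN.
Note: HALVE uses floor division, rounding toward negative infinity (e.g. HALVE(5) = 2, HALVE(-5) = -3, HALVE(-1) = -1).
MUL(p, m)

Analyzing the change:
Before: m=7, p=-4
After: m=7, p=-28
Variable p changed from -4 to -28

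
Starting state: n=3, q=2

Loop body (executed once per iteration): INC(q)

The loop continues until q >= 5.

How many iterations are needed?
3

Tracing iterations:
Initial: n=3, q=2
After iteration 1: n=3, q=3
After iteration 2: n=3, q=4
After iteration 3: n=3, q=5
q >= 5 now holds, so the loop exits after 3 iterations.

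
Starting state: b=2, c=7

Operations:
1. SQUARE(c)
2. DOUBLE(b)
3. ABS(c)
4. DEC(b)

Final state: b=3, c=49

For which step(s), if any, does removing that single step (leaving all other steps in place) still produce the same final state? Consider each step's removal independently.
Step(s) 3

Testing removal of each single step:
Without step 1: final = b=3, c=7 (different)
Without step 2: final = b=1, c=49 (different)
Without step 3: final = b=3, c=49 (same)
Without step 4: final = b=4, c=49 (different)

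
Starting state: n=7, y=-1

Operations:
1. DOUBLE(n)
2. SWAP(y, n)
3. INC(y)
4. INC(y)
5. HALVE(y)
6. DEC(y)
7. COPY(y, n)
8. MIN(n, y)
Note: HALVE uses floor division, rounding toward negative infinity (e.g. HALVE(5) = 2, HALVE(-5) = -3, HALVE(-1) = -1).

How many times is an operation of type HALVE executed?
1

Counting HALVE operations:
Step 5: HALVE(y) ← HALVE
Total: 1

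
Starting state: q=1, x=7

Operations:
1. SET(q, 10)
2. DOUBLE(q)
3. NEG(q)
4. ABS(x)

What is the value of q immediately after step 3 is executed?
q = -20

Tracing q through execution:
Initial: q = 1
After step 1 (SET(q, 10)): q = 10
After step 2 (DOUBLE(q)): q = 20
After step 3 (NEG(q)): q = -20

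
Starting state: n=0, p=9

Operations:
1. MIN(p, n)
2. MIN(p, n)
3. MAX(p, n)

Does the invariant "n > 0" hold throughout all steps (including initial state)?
No, violated at the initial state

The invariant is violated at the initial state (step 0).

State at each step:
Initial: n=0, p=9
After step 1: n=0, p=0
After step 2: n=0, p=0
After step 3: n=0, p=0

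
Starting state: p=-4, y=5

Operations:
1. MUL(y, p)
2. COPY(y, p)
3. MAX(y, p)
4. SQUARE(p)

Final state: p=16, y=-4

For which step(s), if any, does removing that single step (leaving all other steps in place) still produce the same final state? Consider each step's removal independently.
Step(s) 1, 2, 3

Testing removal of each single step:
Without step 1: final = p=16, y=-4 (same)
Without step 2: final = p=16, y=-4 (same)
Without step 3: final = p=16, y=-4 (same)
Without step 4: final = p=-4, y=-4 (different)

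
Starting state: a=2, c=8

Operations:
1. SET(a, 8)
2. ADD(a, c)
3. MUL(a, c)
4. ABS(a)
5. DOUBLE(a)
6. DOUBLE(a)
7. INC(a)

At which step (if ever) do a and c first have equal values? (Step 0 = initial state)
Step 1

a and c first become equal after step 1.

Comparing values at each step:
Initial: a=2, c=8
After step 1: a=8, c=8 ← equal!
After step 2: a=16, c=8
After step 3: a=128, c=8
After step 4: a=128, c=8
After step 5: a=256, c=8
After step 6: a=512, c=8
After step 7: a=513, c=8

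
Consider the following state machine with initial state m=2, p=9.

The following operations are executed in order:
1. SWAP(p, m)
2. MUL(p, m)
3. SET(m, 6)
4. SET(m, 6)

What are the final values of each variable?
{m: 6, p: 18}

Step-by-step execution:
Initial: m=2, p=9
After step 1 (SWAP(p, m)): m=9, p=2
After step 2 (MUL(p, m)): m=9, p=18
After step 3 (SET(m, 6)): m=6, p=18
After step 4 (SET(m, 6)): m=6, p=18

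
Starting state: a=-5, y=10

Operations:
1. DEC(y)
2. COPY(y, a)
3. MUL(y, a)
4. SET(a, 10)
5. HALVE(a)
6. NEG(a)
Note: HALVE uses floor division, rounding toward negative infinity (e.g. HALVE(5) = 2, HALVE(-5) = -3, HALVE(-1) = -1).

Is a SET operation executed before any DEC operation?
No

First SET: step 4
First DEC: step 1
Since 4 > 1, DEC comes first.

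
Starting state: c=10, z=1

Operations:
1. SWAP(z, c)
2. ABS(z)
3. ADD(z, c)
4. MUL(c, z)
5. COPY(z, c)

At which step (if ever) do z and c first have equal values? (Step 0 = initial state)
Step 4

z and c first become equal after step 4.

Comparing values at each step:
Initial: z=1, c=10
After step 1: z=10, c=1
After step 2: z=10, c=1
After step 3: z=11, c=1
After step 4: z=11, c=11 ← equal!
After step 5: z=11, c=11 ← equal!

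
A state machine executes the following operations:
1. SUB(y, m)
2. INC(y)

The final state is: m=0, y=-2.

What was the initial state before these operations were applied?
m=0, y=-3

Working backwards:
Final state: m=0, y=-2
Before step 2 (INC(y)): m=0, y=-3
Before step 1 (SUB(y, m)): m=0, y=-3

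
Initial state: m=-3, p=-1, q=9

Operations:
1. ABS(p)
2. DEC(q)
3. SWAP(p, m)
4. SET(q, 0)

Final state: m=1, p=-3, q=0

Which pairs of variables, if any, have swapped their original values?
None

Comparing initial and final values:
p: -1 → -3
m: -3 → 1
q: 9 → 0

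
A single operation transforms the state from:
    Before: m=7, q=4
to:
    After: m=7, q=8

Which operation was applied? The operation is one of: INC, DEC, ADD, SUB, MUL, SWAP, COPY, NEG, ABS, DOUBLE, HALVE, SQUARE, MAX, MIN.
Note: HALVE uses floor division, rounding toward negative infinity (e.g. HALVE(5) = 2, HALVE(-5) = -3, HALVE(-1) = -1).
DOUBLE(q)

Analyzing the change:
Before: m=7, q=4
After: m=7, q=8
Variable q changed from 4 to 8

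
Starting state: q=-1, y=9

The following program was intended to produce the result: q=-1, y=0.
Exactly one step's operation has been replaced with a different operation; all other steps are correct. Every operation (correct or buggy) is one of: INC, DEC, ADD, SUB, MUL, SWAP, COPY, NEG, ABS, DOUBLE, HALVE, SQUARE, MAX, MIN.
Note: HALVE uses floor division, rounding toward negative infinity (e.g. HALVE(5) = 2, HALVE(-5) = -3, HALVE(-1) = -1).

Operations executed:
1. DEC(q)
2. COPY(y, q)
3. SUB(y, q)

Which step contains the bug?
Step 1

Trace with buggy code:
Initial: q=-1, y=9
After step 1: q=-2, y=9
After step 2: q=-2, y=-2
After step 3: q=-2, y=0
Actual final q=-2, y=0 ≠ expected q=-1, y=0.
Step 1 is the only position where a single-operation replacement can produce the expected result.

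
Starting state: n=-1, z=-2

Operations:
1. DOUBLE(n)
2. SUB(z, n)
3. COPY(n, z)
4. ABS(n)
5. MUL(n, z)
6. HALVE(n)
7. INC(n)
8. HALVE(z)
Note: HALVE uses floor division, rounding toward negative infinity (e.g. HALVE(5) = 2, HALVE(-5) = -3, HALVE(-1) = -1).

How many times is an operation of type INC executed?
1

Counting INC operations:
Step 7: INC(n) ← INC
Total: 1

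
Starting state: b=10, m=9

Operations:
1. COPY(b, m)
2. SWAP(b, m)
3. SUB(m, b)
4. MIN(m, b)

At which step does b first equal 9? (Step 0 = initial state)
Step 1

Tracing b:
Initial: b = 10
After step 1: b = 9 ← first occurrence
After step 2: b = 9
After step 3: b = 9
After step 4: b = 9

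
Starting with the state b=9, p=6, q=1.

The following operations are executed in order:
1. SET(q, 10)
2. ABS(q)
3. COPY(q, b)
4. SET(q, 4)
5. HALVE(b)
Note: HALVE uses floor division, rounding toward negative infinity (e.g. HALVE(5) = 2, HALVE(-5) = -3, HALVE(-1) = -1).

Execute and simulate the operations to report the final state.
{b: 4, p: 6, q: 4}

Step-by-step execution:
Initial: b=9, p=6, q=1
After step 1 (SET(q, 10)): b=9, p=6, q=10
After step 2 (ABS(q)): b=9, p=6, q=10
After step 3 (COPY(q, b)): b=9, p=6, q=9
After step 4 (SET(q, 4)): b=9, p=6, q=4
After step 5 (HALVE(b)): b=4, p=6, q=4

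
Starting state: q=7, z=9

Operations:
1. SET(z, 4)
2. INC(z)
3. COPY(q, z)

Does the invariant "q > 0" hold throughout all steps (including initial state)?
Yes

The invariant holds at every step.

State at each step:
Initial: q=7, z=9
After step 1: q=7, z=4
After step 2: q=7, z=5
After step 3: q=5, z=5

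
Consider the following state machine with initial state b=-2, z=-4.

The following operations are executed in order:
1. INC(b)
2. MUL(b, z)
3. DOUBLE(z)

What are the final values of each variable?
{b: 4, z: -8}

Step-by-step execution:
Initial: b=-2, z=-4
After step 1 (INC(b)): b=-1, z=-4
After step 2 (MUL(b, z)): b=4, z=-4
After step 3 (DOUBLE(z)): b=4, z=-8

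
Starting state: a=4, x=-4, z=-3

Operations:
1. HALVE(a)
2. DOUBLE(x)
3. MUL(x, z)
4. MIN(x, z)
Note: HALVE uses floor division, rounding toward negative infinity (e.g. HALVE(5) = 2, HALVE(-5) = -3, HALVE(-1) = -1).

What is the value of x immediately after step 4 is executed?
x = -3

Tracing x through execution:
Initial: x = -4
After step 1 (HALVE(a)): x = -4
After step 2 (DOUBLE(x)): x = -8
After step 3 (MUL(x, z)): x = 24
After step 4 (MIN(x, z)): x = -3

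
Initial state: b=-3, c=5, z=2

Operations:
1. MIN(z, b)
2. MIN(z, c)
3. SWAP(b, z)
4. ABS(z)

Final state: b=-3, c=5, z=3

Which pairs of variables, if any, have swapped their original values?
None

Comparing initial and final values:
c: 5 → 5
b: -3 → -3
z: 2 → 3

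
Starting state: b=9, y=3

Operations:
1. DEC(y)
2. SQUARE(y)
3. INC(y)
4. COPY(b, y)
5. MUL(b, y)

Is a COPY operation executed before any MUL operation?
Yes

First COPY: step 4
First MUL: step 5
Since 4 < 5, COPY comes first.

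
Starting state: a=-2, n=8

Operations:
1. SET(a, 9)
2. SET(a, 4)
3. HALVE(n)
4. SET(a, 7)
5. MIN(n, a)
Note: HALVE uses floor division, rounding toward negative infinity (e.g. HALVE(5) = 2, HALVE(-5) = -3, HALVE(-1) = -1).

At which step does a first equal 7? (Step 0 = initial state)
Step 4

Tracing a:
Initial: a = -2
After step 1: a = 9
After step 2: a = 4
After step 3: a = 4
After step 4: a = 7 ← first occurrence
After step 5: a = 7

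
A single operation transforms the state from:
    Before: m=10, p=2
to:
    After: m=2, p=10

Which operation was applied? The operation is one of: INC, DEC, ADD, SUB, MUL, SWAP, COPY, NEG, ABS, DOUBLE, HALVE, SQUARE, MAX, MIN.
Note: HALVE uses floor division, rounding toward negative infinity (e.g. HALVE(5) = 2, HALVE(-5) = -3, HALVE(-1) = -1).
SWAP(m, p)

Analyzing the change:
Before: m=10, p=2
After: m=2, p=10
Variable m changed from 10 to 2
Variable p changed from 2 to 10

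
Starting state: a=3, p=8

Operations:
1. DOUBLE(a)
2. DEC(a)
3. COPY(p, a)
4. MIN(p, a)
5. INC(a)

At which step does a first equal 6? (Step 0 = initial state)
Step 1

Tracing a:
Initial: a = 3
After step 1: a = 6 ← first occurrence
After step 2: a = 5
After step 3: a = 5
After step 4: a = 5
After step 5: a = 6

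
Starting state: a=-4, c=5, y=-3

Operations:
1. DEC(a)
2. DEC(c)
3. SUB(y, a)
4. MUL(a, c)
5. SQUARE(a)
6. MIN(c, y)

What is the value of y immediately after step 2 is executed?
y = -3

Tracing y through execution:
Initial: y = -3
After step 1 (DEC(a)): y = -3
After step 2 (DEC(c)): y = -3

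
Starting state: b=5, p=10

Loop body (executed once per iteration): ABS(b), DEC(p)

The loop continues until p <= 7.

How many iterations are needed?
3

Tracing iterations:
Initial: b=5, p=10
After iteration 1: b=5, p=9
After iteration 2: b=5, p=8
After iteration 3: b=5, p=7
p <= 7 now holds, so the loop exits after 3 iterations.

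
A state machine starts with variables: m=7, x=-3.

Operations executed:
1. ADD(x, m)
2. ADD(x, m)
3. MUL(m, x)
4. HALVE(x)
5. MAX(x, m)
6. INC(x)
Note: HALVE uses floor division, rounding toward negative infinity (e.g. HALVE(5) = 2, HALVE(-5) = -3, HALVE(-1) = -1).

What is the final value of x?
x = 78

Tracing execution:
Step 1: ADD(x, m) → x = 4
Step 2: ADD(x, m) → x = 11
Step 3: MUL(m, x) → x = 11
Step 4: HALVE(x) → x = 5
Step 5: MAX(x, m) → x = 77
Step 6: INC(x) → x = 78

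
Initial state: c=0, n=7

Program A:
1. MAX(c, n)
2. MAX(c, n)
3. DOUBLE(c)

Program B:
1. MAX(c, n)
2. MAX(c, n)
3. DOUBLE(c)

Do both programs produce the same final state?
Yes

Program A final state: c=14, n=7
Program B final state: c=14, n=7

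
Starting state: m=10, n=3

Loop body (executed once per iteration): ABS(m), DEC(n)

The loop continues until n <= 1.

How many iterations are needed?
2

Tracing iterations:
Initial: m=10, n=3
After iteration 1: m=10, n=2
After iteration 2: m=10, n=1
n <= 1 now holds, so the loop exits after 2 iterations.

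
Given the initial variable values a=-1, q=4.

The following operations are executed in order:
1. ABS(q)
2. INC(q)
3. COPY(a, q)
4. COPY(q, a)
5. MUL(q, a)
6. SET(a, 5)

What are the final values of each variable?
{a: 5, q: 25}

Step-by-step execution:
Initial: a=-1, q=4
After step 1 (ABS(q)): a=-1, q=4
After step 2 (INC(q)): a=-1, q=5
After step 3 (COPY(a, q)): a=5, q=5
After step 4 (COPY(q, a)): a=5, q=5
After step 5 (MUL(q, a)): a=5, q=25
After step 6 (SET(a, 5)): a=5, q=25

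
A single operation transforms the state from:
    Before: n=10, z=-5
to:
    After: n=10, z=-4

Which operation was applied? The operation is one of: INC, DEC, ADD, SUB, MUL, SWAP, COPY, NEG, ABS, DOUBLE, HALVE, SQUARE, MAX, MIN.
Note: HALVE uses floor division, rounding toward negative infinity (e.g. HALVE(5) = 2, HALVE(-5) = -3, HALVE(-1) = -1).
INC(z)

Analyzing the change:
Before: n=10, z=-5
After: n=10, z=-4
Variable z changed from -5 to -4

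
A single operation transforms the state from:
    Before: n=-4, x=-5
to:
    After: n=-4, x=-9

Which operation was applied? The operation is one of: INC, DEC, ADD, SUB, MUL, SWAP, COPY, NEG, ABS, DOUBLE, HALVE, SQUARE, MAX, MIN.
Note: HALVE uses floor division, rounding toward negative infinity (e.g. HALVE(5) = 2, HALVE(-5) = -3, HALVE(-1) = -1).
ADD(x, n)

Analyzing the change:
Before: n=-4, x=-5
After: n=-4, x=-9
Variable x changed from -5 to -9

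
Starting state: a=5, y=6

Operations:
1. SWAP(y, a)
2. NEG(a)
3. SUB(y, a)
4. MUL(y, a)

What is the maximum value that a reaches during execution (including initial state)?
6

Values of a at each step:
Initial: a = 5
After step 1: a = 6 ← maximum
After step 2: a = -6
After step 3: a = -6
After step 4: a = -6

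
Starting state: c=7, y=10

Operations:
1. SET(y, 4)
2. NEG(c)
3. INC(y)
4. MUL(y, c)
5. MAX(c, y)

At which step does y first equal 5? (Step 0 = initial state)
Step 3

Tracing y:
Initial: y = 10
After step 1: y = 4
After step 2: y = 4
After step 3: y = 5 ← first occurrence
After step 4: y = -35
After step 5: y = -35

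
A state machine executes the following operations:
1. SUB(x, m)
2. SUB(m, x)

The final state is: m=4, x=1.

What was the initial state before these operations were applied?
m=5, x=6

Working backwards:
Final state: m=4, x=1
Before step 2 (SUB(m, x)): m=5, x=1
Before step 1 (SUB(x, m)): m=5, x=6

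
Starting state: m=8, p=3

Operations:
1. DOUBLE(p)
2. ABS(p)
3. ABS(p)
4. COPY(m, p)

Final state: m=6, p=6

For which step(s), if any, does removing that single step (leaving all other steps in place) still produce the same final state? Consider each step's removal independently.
Step(s) 2, 3

Testing removal of each single step:
Without step 1: final = m=3, p=3 (different)
Without step 2: final = m=6, p=6 (same)
Without step 3: final = m=6, p=6 (same)
Without step 4: final = m=8, p=6 (different)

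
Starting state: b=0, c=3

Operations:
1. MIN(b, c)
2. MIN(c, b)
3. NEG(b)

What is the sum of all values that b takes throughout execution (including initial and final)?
0

Values of b at each step:
Initial: b = 0
After step 1: b = 0
After step 2: b = 0
After step 3: b = 0
Sum = 0 + 0 + 0 + 0 = 0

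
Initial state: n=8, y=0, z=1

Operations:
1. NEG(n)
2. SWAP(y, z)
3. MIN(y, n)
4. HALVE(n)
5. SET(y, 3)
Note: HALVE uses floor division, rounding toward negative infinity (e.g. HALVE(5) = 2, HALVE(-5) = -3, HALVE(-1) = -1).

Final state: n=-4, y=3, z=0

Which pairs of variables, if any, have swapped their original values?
None

Comparing initial and final values:
n: 8 → -4
z: 1 → 0
y: 0 → 3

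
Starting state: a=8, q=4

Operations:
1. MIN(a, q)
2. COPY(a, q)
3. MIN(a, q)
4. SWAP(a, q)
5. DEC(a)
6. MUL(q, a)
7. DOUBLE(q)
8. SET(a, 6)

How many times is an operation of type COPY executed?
1

Counting COPY operations:
Step 2: COPY(a, q) ← COPY
Total: 1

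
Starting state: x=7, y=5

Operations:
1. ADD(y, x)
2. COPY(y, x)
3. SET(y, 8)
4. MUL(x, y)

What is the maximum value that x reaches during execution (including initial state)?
56

Values of x at each step:
Initial: x = 7
After step 1: x = 7
After step 2: x = 7
After step 3: x = 7
After step 4: x = 56 ← maximum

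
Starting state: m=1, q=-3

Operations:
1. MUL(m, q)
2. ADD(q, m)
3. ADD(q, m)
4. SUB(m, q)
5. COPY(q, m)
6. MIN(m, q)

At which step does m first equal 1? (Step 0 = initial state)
Step 0

Tracing m:
Initial: m = 1 ← first occurrence
After step 1: m = -3
After step 2: m = -3
After step 3: m = -3
After step 4: m = 6
After step 5: m = 6
After step 6: m = 6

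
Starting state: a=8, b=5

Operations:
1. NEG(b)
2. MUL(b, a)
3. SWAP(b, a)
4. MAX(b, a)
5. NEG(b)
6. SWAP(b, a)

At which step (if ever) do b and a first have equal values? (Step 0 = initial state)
Never

b and a never become equal during execution.

Comparing values at each step:
Initial: b=5, a=8
After step 1: b=-5, a=8
After step 2: b=-40, a=8
After step 3: b=8, a=-40
After step 4: b=8, a=-40
After step 5: b=-8, a=-40
After step 6: b=-40, a=-8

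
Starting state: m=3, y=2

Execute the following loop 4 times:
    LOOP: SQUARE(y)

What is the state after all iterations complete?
m=3, y=65536

Iteration trace:
Start: m=3, y=2
After iteration 1: m=3, y=4
After iteration 2: m=3, y=16
After iteration 3: m=3, y=256
After iteration 4: m=3, y=65536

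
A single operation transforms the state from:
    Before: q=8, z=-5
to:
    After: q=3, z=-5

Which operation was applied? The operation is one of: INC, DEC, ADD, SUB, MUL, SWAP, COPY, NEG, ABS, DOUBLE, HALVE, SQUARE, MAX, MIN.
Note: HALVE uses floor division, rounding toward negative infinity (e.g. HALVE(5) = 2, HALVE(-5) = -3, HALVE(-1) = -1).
ADD(q, z)

Analyzing the change:
Before: q=8, z=-5
After: q=3, z=-5
Variable q changed from 8 to 3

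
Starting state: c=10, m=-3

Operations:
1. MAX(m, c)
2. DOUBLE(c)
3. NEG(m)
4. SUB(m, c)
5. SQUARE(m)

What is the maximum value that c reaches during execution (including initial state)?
20

Values of c at each step:
Initial: c = 10
After step 1: c = 10
After step 2: c = 20 ← maximum
After step 3: c = 20
After step 4: c = 20
After step 5: c = 20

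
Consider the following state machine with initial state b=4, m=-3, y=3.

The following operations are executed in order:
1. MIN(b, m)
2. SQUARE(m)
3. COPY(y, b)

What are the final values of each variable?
{b: -3, m: 9, y: -3}

Step-by-step execution:
Initial: b=4, m=-3, y=3
After step 1 (MIN(b, m)): b=-3, m=-3, y=3
After step 2 (SQUARE(m)): b=-3, m=9, y=3
After step 3 (COPY(y, b)): b=-3, m=9, y=-3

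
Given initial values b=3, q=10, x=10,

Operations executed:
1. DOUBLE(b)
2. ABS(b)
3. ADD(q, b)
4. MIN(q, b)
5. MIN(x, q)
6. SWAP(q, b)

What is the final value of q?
q = 6

Tracing execution:
Step 1: DOUBLE(b) → q = 10
Step 2: ABS(b) → q = 10
Step 3: ADD(q, b) → q = 16
Step 4: MIN(q, b) → q = 6
Step 5: MIN(x, q) → q = 6
Step 6: SWAP(q, b) → q = 6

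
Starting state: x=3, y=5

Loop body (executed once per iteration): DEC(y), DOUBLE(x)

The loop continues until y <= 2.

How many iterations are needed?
3

Tracing iterations:
Initial: x=3, y=5
After iteration 1: x=6, y=4
After iteration 2: x=12, y=3
After iteration 3: x=24, y=2
y <= 2 now holds, so the loop exits after 3 iterations.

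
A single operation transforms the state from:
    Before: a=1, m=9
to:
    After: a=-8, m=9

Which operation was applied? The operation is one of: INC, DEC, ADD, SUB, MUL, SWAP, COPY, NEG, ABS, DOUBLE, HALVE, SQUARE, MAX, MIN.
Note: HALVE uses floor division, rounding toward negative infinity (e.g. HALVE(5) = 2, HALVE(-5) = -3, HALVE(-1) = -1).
SUB(a, m)

Analyzing the change:
Before: a=1, m=9
After: a=-8, m=9
Variable a changed from 1 to -8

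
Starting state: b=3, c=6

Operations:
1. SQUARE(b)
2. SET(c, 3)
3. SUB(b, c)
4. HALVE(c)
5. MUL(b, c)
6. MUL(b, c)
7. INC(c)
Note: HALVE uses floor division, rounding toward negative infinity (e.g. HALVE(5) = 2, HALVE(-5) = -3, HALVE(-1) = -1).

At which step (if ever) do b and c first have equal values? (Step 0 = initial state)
Never

b and c never become equal during execution.

Comparing values at each step:
Initial: b=3, c=6
After step 1: b=9, c=6
After step 2: b=9, c=3
After step 3: b=6, c=3
After step 4: b=6, c=1
After step 5: b=6, c=1
After step 6: b=6, c=1
After step 7: b=6, c=2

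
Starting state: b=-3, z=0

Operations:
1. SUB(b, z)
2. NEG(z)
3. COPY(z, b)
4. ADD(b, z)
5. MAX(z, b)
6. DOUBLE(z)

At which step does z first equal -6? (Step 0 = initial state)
Step 6

Tracing z:
Initial: z = 0
After step 1: z = 0
After step 2: z = 0
After step 3: z = -3
After step 4: z = -3
After step 5: z = -3
After step 6: z = -6 ← first occurrence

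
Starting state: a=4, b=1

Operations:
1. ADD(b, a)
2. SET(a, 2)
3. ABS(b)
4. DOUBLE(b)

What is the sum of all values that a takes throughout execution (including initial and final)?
14

Values of a at each step:
Initial: a = 4
After step 1: a = 4
After step 2: a = 2
After step 3: a = 2
After step 4: a = 2
Sum = 4 + 4 + 2 + 2 + 2 = 14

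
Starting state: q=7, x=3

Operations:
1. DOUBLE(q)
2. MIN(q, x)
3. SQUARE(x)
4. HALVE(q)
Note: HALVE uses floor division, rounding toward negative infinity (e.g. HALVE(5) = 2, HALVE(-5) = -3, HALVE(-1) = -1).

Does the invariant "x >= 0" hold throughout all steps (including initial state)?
Yes

The invariant holds at every step.

State at each step:
Initial: q=7, x=3
After step 1: q=14, x=3
After step 2: q=3, x=3
After step 3: q=3, x=9
After step 4: q=1, x=9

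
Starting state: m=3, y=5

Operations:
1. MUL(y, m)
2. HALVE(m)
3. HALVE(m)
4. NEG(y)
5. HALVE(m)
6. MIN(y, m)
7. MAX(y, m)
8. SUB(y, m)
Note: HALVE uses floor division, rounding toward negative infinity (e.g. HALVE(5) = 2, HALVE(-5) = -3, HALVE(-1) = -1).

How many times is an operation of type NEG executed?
1

Counting NEG operations:
Step 4: NEG(y) ← NEG
Total: 1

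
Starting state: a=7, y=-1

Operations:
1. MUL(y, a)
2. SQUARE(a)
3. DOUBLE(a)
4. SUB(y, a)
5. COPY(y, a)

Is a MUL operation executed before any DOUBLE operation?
Yes

First MUL: step 1
First DOUBLE: step 3
Since 1 < 3, MUL comes first.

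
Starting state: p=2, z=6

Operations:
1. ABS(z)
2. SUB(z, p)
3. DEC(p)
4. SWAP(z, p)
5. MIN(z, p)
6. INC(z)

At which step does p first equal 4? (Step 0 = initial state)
Step 4

Tracing p:
Initial: p = 2
After step 1: p = 2
After step 2: p = 2
After step 3: p = 1
After step 4: p = 4 ← first occurrence
After step 5: p = 4
After step 6: p = 4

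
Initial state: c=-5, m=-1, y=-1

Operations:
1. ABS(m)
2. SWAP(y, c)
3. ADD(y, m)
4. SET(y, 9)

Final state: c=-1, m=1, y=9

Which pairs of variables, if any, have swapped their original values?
None

Comparing initial and final values:
y: -1 → 9
c: -5 → -1
m: -1 → 1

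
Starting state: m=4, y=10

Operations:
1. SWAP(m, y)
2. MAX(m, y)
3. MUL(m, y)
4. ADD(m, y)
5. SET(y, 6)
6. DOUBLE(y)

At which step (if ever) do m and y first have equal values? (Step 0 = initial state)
Never

m and y never become equal during execution.

Comparing values at each step:
Initial: m=4, y=10
After step 1: m=10, y=4
After step 2: m=10, y=4
After step 3: m=40, y=4
After step 4: m=44, y=4
After step 5: m=44, y=6
After step 6: m=44, y=12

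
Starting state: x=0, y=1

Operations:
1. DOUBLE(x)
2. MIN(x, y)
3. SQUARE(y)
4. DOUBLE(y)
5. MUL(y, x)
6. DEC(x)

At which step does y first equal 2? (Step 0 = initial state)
Step 4

Tracing y:
Initial: y = 1
After step 1: y = 1
After step 2: y = 1
After step 3: y = 1
After step 4: y = 2 ← first occurrence
After step 5: y = 0
After step 6: y = 0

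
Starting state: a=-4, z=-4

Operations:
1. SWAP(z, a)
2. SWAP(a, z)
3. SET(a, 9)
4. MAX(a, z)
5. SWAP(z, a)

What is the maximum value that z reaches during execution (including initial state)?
9

Values of z at each step:
Initial: z = -4
After step 1: z = -4
After step 2: z = -4
After step 3: z = -4
After step 4: z = -4
After step 5: z = 9 ← maximum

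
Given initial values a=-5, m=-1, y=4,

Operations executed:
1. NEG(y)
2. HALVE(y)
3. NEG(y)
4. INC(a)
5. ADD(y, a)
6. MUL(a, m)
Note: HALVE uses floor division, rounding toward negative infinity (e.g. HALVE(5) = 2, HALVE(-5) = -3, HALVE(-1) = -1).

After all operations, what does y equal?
y = -2

Tracing execution:
Step 1: NEG(y) → y = -4
Step 2: HALVE(y) → y = -2
Step 3: NEG(y) → y = 2
Step 4: INC(a) → y = 2
Step 5: ADD(y, a) → y = -2
Step 6: MUL(a, m) → y = -2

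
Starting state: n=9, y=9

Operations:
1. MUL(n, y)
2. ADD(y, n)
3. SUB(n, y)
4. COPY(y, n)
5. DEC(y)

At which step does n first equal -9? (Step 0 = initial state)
Step 3

Tracing n:
Initial: n = 9
After step 1: n = 81
After step 2: n = 81
After step 3: n = -9 ← first occurrence
After step 4: n = -9
After step 5: n = -9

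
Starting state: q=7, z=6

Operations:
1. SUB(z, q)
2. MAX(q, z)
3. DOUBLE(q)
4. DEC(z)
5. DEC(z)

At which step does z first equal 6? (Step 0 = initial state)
Step 0

Tracing z:
Initial: z = 6 ← first occurrence
After step 1: z = -1
After step 2: z = -1
After step 3: z = -1
After step 4: z = -2
After step 5: z = -3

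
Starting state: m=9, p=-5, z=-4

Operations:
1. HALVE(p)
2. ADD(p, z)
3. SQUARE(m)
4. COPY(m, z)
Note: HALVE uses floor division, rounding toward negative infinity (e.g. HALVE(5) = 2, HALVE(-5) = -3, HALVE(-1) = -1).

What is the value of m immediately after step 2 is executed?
m = 9

Tracing m through execution:
Initial: m = 9
After step 1 (HALVE(p)): m = 9
After step 2 (ADD(p, z)): m = 9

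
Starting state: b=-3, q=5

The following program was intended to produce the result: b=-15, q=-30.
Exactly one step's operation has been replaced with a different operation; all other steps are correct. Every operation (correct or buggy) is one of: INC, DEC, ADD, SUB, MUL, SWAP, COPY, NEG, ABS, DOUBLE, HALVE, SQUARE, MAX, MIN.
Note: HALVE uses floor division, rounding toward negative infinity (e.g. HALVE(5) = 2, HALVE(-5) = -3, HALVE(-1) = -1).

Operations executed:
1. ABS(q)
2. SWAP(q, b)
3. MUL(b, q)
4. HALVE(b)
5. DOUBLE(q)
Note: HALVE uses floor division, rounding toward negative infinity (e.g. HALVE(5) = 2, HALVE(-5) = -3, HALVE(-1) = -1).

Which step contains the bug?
Step 4

Trace with buggy code:
Initial: b=-3, q=5
After step 1: b=-3, q=5
After step 2: b=5, q=-3
After step 3: b=-15, q=-3
After step 4: b=-8, q=-3
After step 5: b=-8, q=-6
Actual final b=-8, q=-6 ≠ expected b=-15, q=-30.
Step 4 is the only position where a single-operation replacement can produce the expected result.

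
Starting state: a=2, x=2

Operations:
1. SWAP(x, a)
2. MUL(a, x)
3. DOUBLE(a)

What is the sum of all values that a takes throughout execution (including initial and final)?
16

Values of a at each step:
Initial: a = 2
After step 1: a = 2
After step 2: a = 4
After step 3: a = 8
Sum = 2 + 2 + 4 + 8 = 16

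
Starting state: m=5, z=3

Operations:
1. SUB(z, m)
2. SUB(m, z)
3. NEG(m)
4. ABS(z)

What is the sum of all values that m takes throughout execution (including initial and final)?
3

Values of m at each step:
Initial: m = 5
After step 1: m = 5
After step 2: m = 7
After step 3: m = -7
After step 4: m = -7
Sum = 5 + 5 + 7 + -7 + -7 = 3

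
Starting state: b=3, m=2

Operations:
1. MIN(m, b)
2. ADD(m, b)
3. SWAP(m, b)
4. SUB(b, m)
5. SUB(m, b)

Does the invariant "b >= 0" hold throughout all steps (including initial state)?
Yes

The invariant holds at every step.

State at each step:
Initial: b=3, m=2
After step 1: b=3, m=2
After step 2: b=3, m=5
After step 3: b=5, m=3
After step 4: b=2, m=3
After step 5: b=2, m=1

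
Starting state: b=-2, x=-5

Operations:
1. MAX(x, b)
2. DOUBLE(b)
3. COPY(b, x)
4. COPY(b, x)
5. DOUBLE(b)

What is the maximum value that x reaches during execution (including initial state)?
-2

Values of x at each step:
Initial: x = -5
After step 1: x = -2 ← maximum
After step 2: x = -2
After step 3: x = -2
After step 4: x = -2
After step 5: x = -2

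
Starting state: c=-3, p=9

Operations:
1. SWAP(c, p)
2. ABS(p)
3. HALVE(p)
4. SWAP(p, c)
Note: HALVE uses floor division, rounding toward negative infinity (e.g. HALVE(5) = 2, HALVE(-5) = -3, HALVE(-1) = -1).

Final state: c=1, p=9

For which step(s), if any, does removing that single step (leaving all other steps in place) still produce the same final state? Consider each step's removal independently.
None - removing any single step changes the final result

Testing removal of each single step:
Without step 1: final = c=4, p=-3 (different)
Without step 2: final = c=-2, p=9 (different)
Without step 3: final = c=3, p=9 (different)
Without step 4: final = c=9, p=1 (different)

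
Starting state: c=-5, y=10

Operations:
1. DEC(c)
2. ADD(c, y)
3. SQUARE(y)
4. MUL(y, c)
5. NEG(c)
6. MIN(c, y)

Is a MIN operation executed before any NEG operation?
No

First MIN: step 6
First NEG: step 5
Since 6 > 5, NEG comes first.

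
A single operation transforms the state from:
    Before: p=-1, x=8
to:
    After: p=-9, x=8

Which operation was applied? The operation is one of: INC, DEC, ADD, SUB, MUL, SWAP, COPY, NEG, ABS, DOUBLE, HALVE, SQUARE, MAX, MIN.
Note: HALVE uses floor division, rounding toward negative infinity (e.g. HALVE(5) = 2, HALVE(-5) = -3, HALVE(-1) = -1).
SUB(p, x)

Analyzing the change:
Before: p=-1, x=8
After: p=-9, x=8
Variable p changed from -1 to -9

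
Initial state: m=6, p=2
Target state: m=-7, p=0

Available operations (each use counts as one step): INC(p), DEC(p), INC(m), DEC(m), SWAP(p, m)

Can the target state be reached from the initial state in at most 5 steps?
No

The target state cannot be reached within 5 steps.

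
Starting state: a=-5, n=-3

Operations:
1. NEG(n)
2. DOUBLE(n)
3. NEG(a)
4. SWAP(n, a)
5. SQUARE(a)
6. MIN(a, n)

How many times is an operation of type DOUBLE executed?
1

Counting DOUBLE operations:
Step 2: DOUBLE(n) ← DOUBLE
Total: 1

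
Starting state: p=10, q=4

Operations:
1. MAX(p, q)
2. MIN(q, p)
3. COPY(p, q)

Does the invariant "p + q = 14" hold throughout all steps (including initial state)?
No, violated after step 3

The invariant is violated after step 3.

State at each step:
Initial: p=10, q=4
After step 1: p=10, q=4
After step 2: p=10, q=4
After step 3: p=4, q=4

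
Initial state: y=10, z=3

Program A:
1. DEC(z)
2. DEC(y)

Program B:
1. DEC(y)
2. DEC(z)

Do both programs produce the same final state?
Yes

Program A final state: y=9, z=2
Program B final state: y=9, z=2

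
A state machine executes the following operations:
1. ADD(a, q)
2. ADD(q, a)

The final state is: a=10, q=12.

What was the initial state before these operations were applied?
a=8, q=2

Working backwards:
Final state: a=10, q=12
Before step 2 (ADD(q, a)): a=10, q=2
Before step 1 (ADD(a, q)): a=8, q=2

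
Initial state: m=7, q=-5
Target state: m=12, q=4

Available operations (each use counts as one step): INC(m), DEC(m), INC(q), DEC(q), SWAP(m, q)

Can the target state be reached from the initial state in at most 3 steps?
No

The target state cannot be reached within 3 steps.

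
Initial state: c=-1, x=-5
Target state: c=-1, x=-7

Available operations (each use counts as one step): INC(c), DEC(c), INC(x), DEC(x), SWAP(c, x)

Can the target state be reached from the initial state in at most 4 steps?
Yes

Path (2 steps): DEC(x) → DEC(x)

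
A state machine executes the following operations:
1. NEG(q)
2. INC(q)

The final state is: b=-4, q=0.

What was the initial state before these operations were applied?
b=-4, q=1

Working backwards:
Final state: b=-4, q=0
Before step 2 (INC(q)): b=-4, q=-1
Before step 1 (NEG(q)): b=-4, q=1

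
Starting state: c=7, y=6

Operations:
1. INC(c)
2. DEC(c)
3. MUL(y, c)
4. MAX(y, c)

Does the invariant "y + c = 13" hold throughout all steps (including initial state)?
No, violated after step 1

The invariant is violated after step 1.

State at each step:
Initial: c=7, y=6
After step 1: c=8, y=6
After step 2: c=7, y=6
After step 3: c=7, y=42
After step 4: c=7, y=42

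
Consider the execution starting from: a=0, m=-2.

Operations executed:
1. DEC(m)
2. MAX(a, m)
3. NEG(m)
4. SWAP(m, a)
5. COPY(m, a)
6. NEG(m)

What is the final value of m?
m = -3

Tracing execution:
Step 1: DEC(m) → m = -3
Step 2: MAX(a, m) → m = -3
Step 3: NEG(m) → m = 3
Step 4: SWAP(m, a) → m = 0
Step 5: COPY(m, a) → m = 3
Step 6: NEG(m) → m = -3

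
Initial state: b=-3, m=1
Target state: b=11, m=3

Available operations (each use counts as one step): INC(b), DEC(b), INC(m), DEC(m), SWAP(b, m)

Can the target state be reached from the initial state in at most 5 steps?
No

The target state cannot be reached within 5 steps.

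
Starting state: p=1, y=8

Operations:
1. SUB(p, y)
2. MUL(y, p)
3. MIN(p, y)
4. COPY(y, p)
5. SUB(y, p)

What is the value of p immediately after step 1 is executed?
p = -7

Tracing p through execution:
Initial: p = 1
After step 1 (SUB(p, y)): p = -7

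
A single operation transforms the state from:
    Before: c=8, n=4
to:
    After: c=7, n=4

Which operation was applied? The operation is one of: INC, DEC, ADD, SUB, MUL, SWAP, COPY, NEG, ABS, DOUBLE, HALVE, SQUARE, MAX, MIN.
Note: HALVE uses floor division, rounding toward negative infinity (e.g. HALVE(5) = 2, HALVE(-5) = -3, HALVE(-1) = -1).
DEC(c)

Analyzing the change:
Before: c=8, n=4
After: c=7, n=4
Variable c changed from 8 to 7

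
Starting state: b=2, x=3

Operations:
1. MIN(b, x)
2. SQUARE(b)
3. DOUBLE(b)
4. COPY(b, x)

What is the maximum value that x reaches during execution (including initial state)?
3

Values of x at each step:
Initial: x = 3 ← maximum
After step 1: x = 3
After step 2: x = 3
After step 3: x = 3
After step 4: x = 3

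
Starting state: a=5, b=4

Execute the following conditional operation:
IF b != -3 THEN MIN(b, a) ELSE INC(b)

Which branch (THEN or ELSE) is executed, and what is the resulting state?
Branch: THEN, Final state: a=5, b=4

Evaluating condition: b != -3
b = 4
Condition is True, so THEN branch executes
After MIN(b, a): a=5, b=4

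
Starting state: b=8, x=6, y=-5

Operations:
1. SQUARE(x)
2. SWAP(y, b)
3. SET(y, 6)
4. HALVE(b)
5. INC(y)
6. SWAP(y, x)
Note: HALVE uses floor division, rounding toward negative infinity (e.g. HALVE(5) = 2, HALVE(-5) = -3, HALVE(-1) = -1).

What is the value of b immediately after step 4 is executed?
b = -3

Tracing b through execution:
Initial: b = 8
After step 1 (SQUARE(x)): b = 8
After step 2 (SWAP(y, b)): b = -5
After step 3 (SET(y, 6)): b = -5
After step 4 (HALVE(b)): b = -3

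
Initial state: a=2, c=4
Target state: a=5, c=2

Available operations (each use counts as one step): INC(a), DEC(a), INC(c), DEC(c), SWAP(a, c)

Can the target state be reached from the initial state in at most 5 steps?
Yes

Path (2 steps): INC(c) → SWAP(a, c)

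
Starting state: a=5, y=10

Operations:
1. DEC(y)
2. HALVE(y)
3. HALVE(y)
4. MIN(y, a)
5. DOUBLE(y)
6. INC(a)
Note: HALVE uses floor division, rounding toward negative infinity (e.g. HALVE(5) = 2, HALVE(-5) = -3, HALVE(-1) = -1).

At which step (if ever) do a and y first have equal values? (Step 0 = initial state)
Never

a and y never become equal during execution.

Comparing values at each step:
Initial: a=5, y=10
After step 1: a=5, y=9
After step 2: a=5, y=4
After step 3: a=5, y=2
After step 4: a=5, y=2
After step 5: a=5, y=4
After step 6: a=6, y=4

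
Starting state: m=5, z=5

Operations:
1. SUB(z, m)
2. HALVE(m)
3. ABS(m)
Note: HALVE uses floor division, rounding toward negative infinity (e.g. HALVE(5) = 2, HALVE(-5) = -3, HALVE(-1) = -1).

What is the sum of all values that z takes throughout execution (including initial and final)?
5

Values of z at each step:
Initial: z = 5
After step 1: z = 0
After step 2: z = 0
After step 3: z = 0
Sum = 5 + 0 + 0 + 0 = 5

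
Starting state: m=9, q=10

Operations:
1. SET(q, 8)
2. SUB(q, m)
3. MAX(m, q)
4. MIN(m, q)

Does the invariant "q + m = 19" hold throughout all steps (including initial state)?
No, violated after step 1

The invariant is violated after step 1.

State at each step:
Initial: m=9, q=10
After step 1: m=9, q=8
After step 2: m=9, q=-1
After step 3: m=9, q=-1
After step 4: m=-1, q=-1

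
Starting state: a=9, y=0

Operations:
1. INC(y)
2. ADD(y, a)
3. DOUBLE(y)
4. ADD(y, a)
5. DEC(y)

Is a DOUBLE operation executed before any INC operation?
No

First DOUBLE: step 3
First INC: step 1
Since 3 > 1, INC comes first.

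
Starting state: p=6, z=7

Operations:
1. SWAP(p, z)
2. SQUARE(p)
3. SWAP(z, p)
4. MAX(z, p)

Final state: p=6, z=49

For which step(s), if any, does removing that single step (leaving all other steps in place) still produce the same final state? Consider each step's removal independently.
Step(s) 4

Testing removal of each single step:
Without step 1: final = p=7, z=36 (different)
Without step 2: final = p=6, z=7 (different)
Without step 3: final = p=49, z=49 (different)
Without step 4: final = p=6, z=49 (same)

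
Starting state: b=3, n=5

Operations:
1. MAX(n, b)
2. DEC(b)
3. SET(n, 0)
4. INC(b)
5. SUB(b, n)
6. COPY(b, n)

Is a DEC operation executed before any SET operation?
Yes

First DEC: step 2
First SET: step 3
Since 2 < 3, DEC comes first.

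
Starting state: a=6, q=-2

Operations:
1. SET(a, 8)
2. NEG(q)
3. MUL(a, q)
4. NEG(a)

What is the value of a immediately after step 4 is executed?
a = -16

Tracing a through execution:
Initial: a = 6
After step 1 (SET(a, 8)): a = 8
After step 2 (NEG(q)): a = 8
After step 3 (MUL(a, q)): a = 16
After step 4 (NEG(a)): a = -16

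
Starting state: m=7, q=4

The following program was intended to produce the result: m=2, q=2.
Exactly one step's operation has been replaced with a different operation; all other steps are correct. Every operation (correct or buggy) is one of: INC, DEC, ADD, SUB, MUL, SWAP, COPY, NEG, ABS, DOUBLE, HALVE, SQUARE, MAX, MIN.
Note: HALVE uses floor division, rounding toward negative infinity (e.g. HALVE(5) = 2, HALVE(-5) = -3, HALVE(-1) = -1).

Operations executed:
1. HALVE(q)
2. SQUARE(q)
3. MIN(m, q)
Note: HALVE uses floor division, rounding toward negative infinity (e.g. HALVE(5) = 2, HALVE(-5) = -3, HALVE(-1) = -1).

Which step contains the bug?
Step 2

Trace with buggy code:
Initial: m=7, q=4
After step 1: m=7, q=2
After step 2: m=7, q=4
After step 3: m=4, q=4
Actual final m=4, q=4 ≠ expected m=2, q=2.
Step 2 is the only position where a single-operation replacement can produce the expected result.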